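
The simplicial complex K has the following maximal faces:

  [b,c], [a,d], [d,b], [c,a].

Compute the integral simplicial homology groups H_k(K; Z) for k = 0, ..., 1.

H_0 ≅ Z,  H_1 ≅ Z.

Take the total order a < b < c < d on the vertex set. Then K (dimension 1) consists of the simplices:

  0-simplices (4): a, b, c, d
  1-simplices (4): ac, ad, bc, bd

Hence C_0 ≅ Z^4, C_1 ≅ Z^4.

∂_1: C_1 → C_0 is given by ∂[p,q] = [q] − [p].
As a 4×4 matrix over Z this has rank 3, with invariant factors (1,1,1).

Computing H_k = (kernel of ∂_k) / (image of ∂_{k+1}):

  H_0: rank C_0 − rank ∂_1 = 4 − 3 = 1, and the invariant factors of ∂_1 are all 1, so H_0 = Z.
  H_1: rank ker ∂_1 − rank ∂_2 = (4 − 3) − 0 = 1, and there is no ∂_2, so H_1 = Z.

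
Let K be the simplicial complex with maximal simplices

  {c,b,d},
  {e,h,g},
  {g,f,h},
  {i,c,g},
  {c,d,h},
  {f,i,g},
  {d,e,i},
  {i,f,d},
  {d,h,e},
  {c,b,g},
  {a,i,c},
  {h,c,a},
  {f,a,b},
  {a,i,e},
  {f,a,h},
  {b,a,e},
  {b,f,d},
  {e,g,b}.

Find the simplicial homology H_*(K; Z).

Fix the vertex order a < b < c < d < e < f < g < h < i and write every simplex with vertices in increasing order. Then dim K = 2 and the simplices of K are:

  0-simplices (9): a, b, c, d, e, f, g, h, i
  1-simplices (27): ab, ac, ae, af, ah, ai, bc, bd, be, bf, bg, cd, cg, ch, ci, de, df, dh, di, eg, eh, ei, fg, fh, fi, gh, gi
  2-simplices (18): abe, abf, ach, aci, aei, afh, bcd, bcg, bdf, beg, cdh, cgi, deh, dei, dfi, egh, fgh, fgi

Hence C_0 ≅ Z^9, C_1 ≅ Z^27, C_2 ≅ Z^18.

∂_1: C_1 → C_0 sends each edge [p,q] (with p < q) to q − p.
The 9×27 boundary matrix has rank 8 and Smith normal form diag(1,1,1,1,1,1,1,1).

Boundary ∂_2: C_2 → C_1 sends each 2-simplex [p,q,r] to [q,r] − [p,r] + [p,q]. For instance
  ∂cdh = dh − ch + cd,
  ∂beg = eg − bg + be.
The resulting 27×18 matrix has rank 17, and its Smith normal form has invariant factors (1,1,1,1,1,1,1,1,1,1,1,1,1,1,1,1,1).

From H_k ≅ ker(∂_k) / im(∂_{k+1}) we obtain:

  H_0: rank C_0 − rank ∂_1 = 9 − 8 = 1, and the invariant factors of ∂_1 are all 1, so H_0 ≅ Z.
  H_1: rank ker ∂_1 − rank ∂_2 = (27 − 8) − 17 = 2, and the invariant factors of ∂_2 are all 1, so H_1 ≅ Z^2.
  H_2: rank ker ∂_2 − rank ∂_3 = (18 − 17) − 0 = 1, and there is no ∂_3, so H_2 ≅ Z.

As a check, the Euler characteristic is 9 − 27 + 18 = 0, which agrees with 1 − 2 + 1 = 0.
(K is a triangulation of the torus T^2.)

H_0 ≅ Z,  H_1 ≅ Z^2,  H_2 ≅ Z.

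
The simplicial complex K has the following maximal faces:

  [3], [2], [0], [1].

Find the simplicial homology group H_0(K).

H_0 = Z^4.

Order the vertices as 0 < 1 < 2 < 3. Listing each simplex with vertices in this order, K has dimension 0 with simplices:

  0-simplices (4): [0], [1], [2], [3]

Hence C_0 ≅ Z^4.

Now H_k = ker ∂_k / im ∂_{k+1}, so:

  H_0: rank C_0 − rank ∂_1 = 4 − 0 = 4, and there is no ∂_1, so H_0 ≅ Z^4.

(K is a triangulation of a set of 4 points.)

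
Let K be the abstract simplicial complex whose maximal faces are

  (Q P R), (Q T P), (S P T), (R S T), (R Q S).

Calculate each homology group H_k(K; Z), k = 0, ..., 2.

We work with the vertex ordering P < Q < R < S < T. The simplices of K, each written with vertices in increasing order, are:

  0-simplices (5): P, Q, R, S, T
  1-simplices (10): PQ, PR, PS, PT, QR, QS, QT, RS, RT, ST
  2-simplices (5): PQR, PQT, PST, QRS, RST

giving chain groups C_0 ≅ Z^5, C_1 ≅ Z^10, C_2 ≅ Z^5.

The boundary map ∂_1: C_1 → C_0 maps an edge to its endpoints' difference, ∂[p,q] = q − p. For instance
  ∂PT = T − P.
As a 5×10 matrix over Z this has rank 4, with invariant factors (1,1,1,1).

∂_2: C_2 → C_1 maps a triangle to the signed sum of its edges. For instance
  ∂PST = ST − PT + PS,
  ∂PQT = QT − PT + PQ.
The resulting 10×5 matrix has rank 5, and its Smith normal form has invariant factors (1,1,1,1,1).

Now H_k = ker ∂_k / im ∂_{k+1}, so:

  H_0: rank C_0 − rank ∂_1 = 5 − 4 = 1, and the invariant factors of ∂_1 are all 1, so H_0 ≅ Z.
  H_1: rank ker ∂_1 − rank ∂_2 = (10 − 4) − 5 = 1, and the invariant factors of ∂_2 are all 1, so H_1 ≅ Z.
  H_2: rank ker ∂_2 − rank ∂_3 = (5 − 5) − 0 = 0, and there is no ∂_3, so H_2 ≅ 0.

H_0 = Z,  H_1 = Z,  H_2 = 0.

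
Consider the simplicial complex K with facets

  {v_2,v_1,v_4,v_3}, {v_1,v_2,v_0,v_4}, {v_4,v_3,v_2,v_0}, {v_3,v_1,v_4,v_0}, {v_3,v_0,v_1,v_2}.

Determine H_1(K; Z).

H_1 = 0.

K has 5 vertices, 10 edges, 10 triangles, 5 3-simplices.
rank ∂_1 = 4, rank ∂_2 = 6 ⇒ b_1 = 10 − 4 − 6 = 0; all invariant factors of ∂_2 are 1 so no torsion. So H_1 ≅ 0.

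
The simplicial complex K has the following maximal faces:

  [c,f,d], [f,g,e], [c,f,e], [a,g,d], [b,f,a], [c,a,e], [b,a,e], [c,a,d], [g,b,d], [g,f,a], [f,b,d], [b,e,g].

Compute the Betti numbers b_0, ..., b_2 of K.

b_0 = 1, b_1 = 0, b_2 = 0.

We work with the vertex ordering a < b < c < d < e < f < g. The simplices of K, each written with vertices in increasing order, are:

  0-simplices (7): a, b, c, d, e, f, g
  1-simplices (18): ab, ac, ad, ae, af, ag, bd, be, bf, bg, cd, ce, cf, df, dg, ef, eg, fg
  2-simplices (12): abe, abf, acd, ace, adg, afg, bdf, bdg, beg, cdf, cef, efg

giving chain groups C_0 ≅ Z^7, C_1 ≅ Z^18, C_2 ≅ Z^12.

Boundary ∂_1: C_1 → C_0 maps an edge to its endpoints' difference, ∂[p,q] = q − p.
The 7×18 boundary matrix has rank 6 and Smith normal form diag(1,1,1,1,1,1).

Boundary ∂_2: C_2 → C_1 acts by ∂[p,q,r] = [q,r] − [p,r] + [p,q]. For instance
  ∂beg = eg − bg + be,
  ∂afg = fg − ag + af.
The 18×12 boundary matrix has rank 12 and Smith normal form diag(1,1,1,1,1,1,1,1,1,1,1,2).

Reading off H_k = ker ∂_k / im ∂_{k+1}:

  H_0: rank C_0 − rank ∂_1 = 7 − 6 = 1, and the invariant factors of ∂_1 are all 1, so H_0 = Z.
  H_1: rank ker ∂_1 − rank ∂_2 = (18 − 6) − 12 = 0, and ∂_2 has invariant factor 2 > 1, so H_1 = Z/2.
  H_2: rank ker ∂_2 − rank ∂_3 = (12 − 12) − 0 = 0, and there is no ∂_3, so H_2 = 0.

(K is a triangulation of the real projective plane RP^2.)

Hence the Betti numbers are b_0 = 1, b_1 = 0, b_2 = 0.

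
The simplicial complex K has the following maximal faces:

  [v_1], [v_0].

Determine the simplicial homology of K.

Take the total order v_0 < v_1 on the vertex set. Then K (dimension 0) consists of the simplices:

  0-simplices (2): [v_0], [v_1]

giving chain groups C_0 ≅ Z^2.

Now H_k = ker ∂_k / im ∂_{k+1}, so:

  H_0: rank C_0 − rank ∂_1 = 2 − 0 = 2, and there is no ∂_1, so H_0 ≅ Z^2.

H_0 = Z^2.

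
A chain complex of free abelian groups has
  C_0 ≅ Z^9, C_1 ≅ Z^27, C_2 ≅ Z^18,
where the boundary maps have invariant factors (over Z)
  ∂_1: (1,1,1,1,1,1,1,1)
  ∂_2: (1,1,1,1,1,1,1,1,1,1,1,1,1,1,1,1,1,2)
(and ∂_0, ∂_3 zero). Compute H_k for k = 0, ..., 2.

H_0: b_0 = 9 − 0 − 8 = 1; torsion from ∂_1 factors > 1: none. So H_0 = Z.
H_1: b_1 = 27 − 8 − 18 = 1; torsion from ∂_2 factors > 1: [2]. So H_1 = Z ⊕ Z/2.
H_2: b_2 = 18 − 18 − 0 = 0; torsion from ∂_3 factors > 1: none. So H_2 = 0.

H_0 = Z,  H_1 = Z ⊕ Z/2,  H_2 = 0.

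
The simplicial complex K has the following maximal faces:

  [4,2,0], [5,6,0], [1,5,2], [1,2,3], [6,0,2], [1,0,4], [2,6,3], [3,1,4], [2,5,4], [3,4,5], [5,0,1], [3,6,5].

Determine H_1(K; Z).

H_1 ≅ Z/2.

Order the vertices as 0 < 1 < 2 < 3 < 4 < 5 < 6. Listing each simplex with vertices in this order, K has dimension 2 with simplices:

  0-simplices (7): [0], [1], [2], [3], [4], [5], [6]
  1-simplices (18): [0,1], [0,2], [0,4], [0,5], [0,6], [1,2], [1,3], [1,4], [1,5], [2,3], [2,4], [2,5], [2,6], [3,4], [3,5], [3,6], [4,5], [5,6]
  2-simplices (12): [0,1,4], [0,1,5], [0,2,4], [0,2,6], [0,5,6], [1,2,3], [1,2,5], [1,3,4], [2,3,6], [2,4,5], [3,4,5], [3,5,6]

so the chain groups are C_0 ≅ Z^7, C_1 ≅ Z^18, C_2 ≅ Z^12.

The boundary map ∂_1: C_1 → C_0 sends each edge [p,q] (with p < q) to q − p. For instance
  ∂[0,4] = [4] − [0].
As a 7×18 matrix over Z this has rank 6, with invariant factors (1,1,1,1,1,1).

∂_2: C_2 → C_1 acts by ∂[p,q,r] = [q,r] − [p,r] + [p,q]. For instance
  ∂[0,2,4] = [2,4] − [0,4] + [0,2],
  ∂[2,4,5] = [4,5] − [2,5] + [2,4].
As a 18×12 matrix over Z this has rank 12, with invariant factors (1,1,1,1,1,1,1,1,1,1,1,2).

Reading off H_k = ker ∂_k / im ∂_{k+1}:

  H_1: rank ker ∂_1 − rank ∂_2 = (18 − 6) − 12 = 0, and ∂_2 has invariant factor 2 > 1, so H_1 = Z/2.

(K is a triangulation of the real projective plane RP^2.)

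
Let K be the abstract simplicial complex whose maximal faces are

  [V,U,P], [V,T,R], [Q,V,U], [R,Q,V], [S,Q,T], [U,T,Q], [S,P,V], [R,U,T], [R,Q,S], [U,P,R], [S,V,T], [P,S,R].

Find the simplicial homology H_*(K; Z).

H_0 = Z,  H_1 = Z/2Z,  H_2 = 0.

We work with the vertex ordering P < Q < R < S < T < U < V. The simplices of K, each written with vertices in increasing order, are:

  0-simplices (7): P, Q, R, S, T, U, V
  1-simplices (18): PR, PS, PU, PV, QR, QS, QT, QU, QV, RS, RT, RU, RV, ST, SV, TU, TV, UV
  2-simplices (12): PRS, PRU, PSV, PUV, QRS, QRV, QST, QTU, QUV, RTU, RTV, STV

Hence C_0 ≅ Z^7, C_1 ≅ Z^18, C_2 ≅ Z^12.

∂_1: C_1 → C_0 sends each edge [p,q] (with p < q) to q − p. For instance
  ∂PR = R − P.
The 7×18 boundary matrix has rank 6 and Smith normal form diag(1,1,1,1,1,1).

Boundary ∂_2: C_2 → C_1 sends each 2-simplex [p,q,r] to [q,r] − [p,r] + [p,q]. For instance
  ∂PUV = UV − PV + PU,
  ∂RTV = TV − RV + RT.
The resulting 18×12 matrix has rank 12, and its Smith normal form has invariant factors (1,1,1,1,1,1,1,1,1,1,1,2).

From H_k ≅ ker(∂_k) / im(∂_{k+1}) we obtain:

  H_0: rank C_0 − rank ∂_1 = 7 − 6 = 1, and the invariant factors of ∂_1 are all 1, so H_0 = Z.
  H_1: rank ker ∂_1 − rank ∂_2 = (18 − 6) − 12 = 0, and ∂_2 has invariant factor 2 > 1, so H_1 = Z/2Z.
  H_2: rank ker ∂_2 − rank ∂_3 = (12 − 12) − 0 = 0, and there is no ∂_3, so H_2 = 0.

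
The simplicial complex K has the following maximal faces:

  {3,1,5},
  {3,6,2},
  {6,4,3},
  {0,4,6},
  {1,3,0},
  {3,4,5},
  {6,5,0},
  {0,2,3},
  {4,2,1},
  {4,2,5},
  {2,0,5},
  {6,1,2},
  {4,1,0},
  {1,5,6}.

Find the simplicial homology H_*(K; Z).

H_0 = Z,  H_1 = Z^2,  H_2 = Z.

K has 7 vertices, 21 edges, 14 triangles.
rank ∂_0 = 0, rank ∂_1 = 6 ⇒ b_0 = 7 − 0 − 6 = 1; all invariant factors of ∂_1 are 1 so no torsion. So H_0 ≅ Z.
rank ∂_1 = 6, rank ∂_2 = 13 ⇒ b_1 = 21 − 6 − 13 = 2; all invariant factors of ∂_2 are 1 so no torsion. So H_1 ≅ Z^2.
rank ∂_2 = 13, rank ∂_3 = 0 ⇒ b_2 = 14 − 13 − 0 = 1. So H_2 ≅ Z.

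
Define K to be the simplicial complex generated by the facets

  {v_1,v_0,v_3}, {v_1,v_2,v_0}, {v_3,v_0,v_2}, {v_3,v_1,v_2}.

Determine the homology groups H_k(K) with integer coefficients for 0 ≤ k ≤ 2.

Fix the vertex order v_0 < v_1 < v_2 < v_3 and write every simplex with vertices in increasing order. Then dim K = 2 and the simplices of K are:

  0-simplices (4): [v_0], [v_1], [v_2], [v_3]
  1-simplices (6): [v_0,v_1], [v_0,v_2], [v_0,v_3], [v_1,v_2], [v_1,v_3], [v_2,v_3]
  2-simplices (4): [v_0,v_1,v_2], [v_0,v_1,v_3], [v_0,v_2,v_3], [v_1,v_2,v_3]

Hence C_0 ≅ Z^4, C_1 ≅ Z^6, C_2 ≅ Z^4.

Boundary ∂_1: C_1 → C_0 sends each edge [p,q] (with p < q) to q − p. For instance
  ∂[v_0,v_1] = [v_1] − [v_0].
As a 4×6 matrix over Z this has rank 3, with invariant factors (1,1,1).

The boundary map ∂_2: C_2 → C_1 sends each 2-simplex [p,q,r] to [q,r] − [p,r] + [p,q]. For instance
  ∂[v_0,v_1,v_3] = [v_1,v_3] − [v_0,v_3] + [v_0,v_1],
  ∂[v_1,v_2,v_3] = [v_2,v_3] − [v_1,v_3] + [v_1,v_2].
As a 6×4 matrix over Z this has rank 3, with invariant factors (1,1,1).

Reading off H_k = ker ∂_k / im ∂_{k+1}:

  H_0: rank C_0 − rank ∂_1 = 4 − 3 = 1, and the invariant factors of ∂_1 are all 1, so H_0 = Z.
  H_1: rank ker ∂_1 − rank ∂_2 = (6 − 3) − 3 = 0, and the invariant factors of ∂_2 are all 1, so H_1 = 0.
  H_2: rank ker ∂_2 − rank ∂_3 = (4 − 3) − 0 = 1, and there is no ∂_3, so H_2 = Z.

As a check, the Euler characteristic is 4 − 6 + 4 = 2, which agrees with 1 − 0 + 1 = 2.

H_0 = Z,  H_1 = 0,  H_2 = Z.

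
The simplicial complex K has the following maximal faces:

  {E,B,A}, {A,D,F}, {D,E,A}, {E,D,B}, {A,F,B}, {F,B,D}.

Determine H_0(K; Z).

H_0 ≅ Z.

Order the vertices as A < B < D < E < F. Listing each simplex with vertices in this order, K has dimension 2 with simplices:

  0-simplices (5): A, B, D, E, F
  1-simplices (9): AB, AD, AE, AF, BD, BE, BF, DE, DF
  2-simplices (6): ABE, ABF, ADE, ADF, BDE, BDF

so the chain groups are C_0 ≅ Z^5, C_1 ≅ Z^9, C_2 ≅ Z^6.

Boundary ∂_1: C_1 → C_0 sends each edge [p,q] (with p < q) to q − p.
This gives a 5×9 integer matrix of rank 4; reducing to Smith normal form yields diagonal entries (1,1,1,1).

Boundary ∂_2: C_2 → C_1 acts by ∂[p,q,r] = [q,r] − [p,r] + [p,q]. For instance
  ∂BDE = DE − BE + BD,
  ∂ADE = DE − AE + AD.
This gives a 9×6 integer matrix of rank 5; reducing to Smith normal form yields diagonal entries (1,1,1,1,1).

Computing H_k = (kernel of ∂_k) / (image of ∂_{k+1}):

  H_0: rank C_0 − rank ∂_1 = 5 − 4 = 1, and the invariant factors of ∂_1 are all 1, so H_0 ≅ Z.

(K is a triangulation of the 2-sphere S^2.)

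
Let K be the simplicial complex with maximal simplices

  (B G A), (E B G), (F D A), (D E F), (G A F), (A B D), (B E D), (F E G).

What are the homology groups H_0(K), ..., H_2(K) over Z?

H_0 = Z,  H_1 = 0,  H_2 = Z.

Fix the vertex order A < B < D < E < F < G and write every simplex with vertices in increasing order. Then dim K = 2 and the simplices of K are:

  0-simplices (6): A, B, D, E, F, G
  1-simplices (12): AB, AD, AF, AG, BD, BE, BG, DE, DF, EF, EG, FG
  2-simplices (8): ABD, ABG, ADF, AFG, BDE, BEG, DEF, EFG

so the chain groups are C_0 ≅ Z^6, C_1 ≅ Z^12, C_2 ≅ Z^8.

Boundary ∂_1: C_1 → C_0 maps an edge to its endpoints' difference, ∂[p,q] = q − p. For instance
  ∂EF = F − E.
As a 6×12 matrix over Z this has rank 5, with invariant factors (1,1,1,1,1).

Boundary ∂_2: C_2 → C_1 sends each 2-simplex [p,q,r] to [q,r] − [p,r] + [p,q]. For instance
  ∂AFG = FG − AG + AF,
  ∂ABG = BG − AG + AB.
The resulting 12×8 matrix has rank 7, and its Smith normal form has invariant factors (1,1,1,1,1,1,1).

Computing H_k = (kernel of ∂_k) / (image of ∂_{k+1}):

  H_0: rank C_0 − rank ∂_1 = 6 − 5 = 1, and the invariant factors of ∂_1 are all 1, so H_0 ≅ Z.
  H_1: rank ker ∂_1 − rank ∂_2 = (12 − 5) − 7 = 0, and the invariant factors of ∂_2 are all 1, so H_1 ≅ 0.
  H_2: rank ker ∂_2 − rank ∂_3 = (8 − 7) − 0 = 1, and there is no ∂_3, so H_2 ≅ Z.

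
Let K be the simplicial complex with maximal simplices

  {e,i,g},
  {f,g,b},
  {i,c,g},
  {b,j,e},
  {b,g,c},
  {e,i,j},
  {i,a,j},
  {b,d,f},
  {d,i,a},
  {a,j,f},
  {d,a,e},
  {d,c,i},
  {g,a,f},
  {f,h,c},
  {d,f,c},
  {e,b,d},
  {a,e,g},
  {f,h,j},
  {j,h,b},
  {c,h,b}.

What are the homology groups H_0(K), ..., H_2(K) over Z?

H_0 ≅ Z,  H_1 ≅ Z ⊕ Z/2,  H_2 = 0.

We work with the vertex ordering a < b < c < d < e < f < g < h < i < j. The simplices of K, each written with vertices in increasing order, are:

  0-simplices (10): a, b, c, d, e, f, g, h, i, j
  1-simplices (30): ad, ae, af, ag, ai, aj, bc, bd, be, bf, bg, bh, bj, cd, cf, cg, ch, ci, de, df, di, eg, ei, ej, fg, fh, fj, gi, hj, ij
  2-simplices (20): ade, adi, aeg, afg, afj, aij, bcg, bch, bde, bdf, bej, bfg, bhj, cdf, cdi, cfh, cgi, egi, eij, fhj

giving chain groups C_0 ≅ Z^10, C_1 ≅ Z^30, C_2 ≅ Z^20.

Boundary ∂_1: C_1 → C_0 is given by ∂[p,q] = [q] − [p]. For instance
  ∂di = i − d.
As a 10×30 matrix over Z this has rank 9, with invariant factors (1,1,1,1,1,1,1,1,1).

∂_2: C_2 → C_1 acts by ∂[p,q,r] = [q,r] − [p,r] + [p,q]. For instance
  ∂bhj = hj − bj + bh,
  ∂cdi = di − ci + cd.
The 30×20 boundary matrix has rank 20 and Smith normal form diag(1,1,1,1,1,1,1,1,1,1,1,1,1,1,1,1,1,1,1,2).

Reading off H_k = ker ∂_k / im ∂_{k+1}:

  H_0: rank C_0 − rank ∂_1 = 10 − 9 = 1, and the invariant factors of ∂_1 are all 1, so H_0 = Z.
  H_1: rank ker ∂_1 − rank ∂_2 = (30 − 9) − 20 = 1, and ∂_2 has invariant factor 2 > 1, so H_1 = Z ⊕ Z/2.
  H_2: rank ker ∂_2 − rank ∂_3 = (20 − 20) − 0 = 0, and there is no ∂_3, so H_2 = 0.

As a check, the Euler characteristic is 10 − 30 + 20 = 0, which agrees with 1 − 1 + 0 = 0.
(K is a triangulation of the Klein bottle.)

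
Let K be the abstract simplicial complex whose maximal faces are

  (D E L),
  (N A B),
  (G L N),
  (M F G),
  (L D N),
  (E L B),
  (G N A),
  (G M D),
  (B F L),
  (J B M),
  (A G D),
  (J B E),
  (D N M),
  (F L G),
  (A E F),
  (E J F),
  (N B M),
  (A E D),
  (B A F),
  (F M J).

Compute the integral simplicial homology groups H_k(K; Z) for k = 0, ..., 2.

H_0 = Z,  H_1 = Z ⊕ Z/2,  H_2 = 0.

Order the vertices as A < B < D < E < F < G < J < L < M < N. Listing each simplex with vertices in this order, K has dimension 2 with simplices:

  0-simplices (10): A, B, D, E, F, G, J, L, M, N
  1-simplices (30): AB, AD, AE, AF, AG, AN, BE, BF, BJ, BL, BM, BN, DE, DG, DL, DM, DN, EF, EJ, EL, FG, FJ, FL, FM, GL, GM, GN, JM, LN, MN
  2-simplices (20): ABF, ABN, ADE, ADG, AEF, AGN, BEJ, BEL, BFL, BJM, BMN, DEL, DGM, DLN, DMN, EFJ, FGL, FGM, FJM, GLN

giving chain groups C_0 ≅ Z^10, C_1 ≅ Z^30, C_2 ≅ Z^20.

∂_1: C_1 → C_0 is given by ∂[p,q] = [q] − [p].
As a 10×30 matrix over Z this has rank 9, with invariant factors (1,1,1,1,1,1,1,1,1).

The boundary map ∂_2: C_2 → C_1 acts by ∂[p,q,r] = [q,r] − [p,r] + [p,q]. For instance
  ∂ABF = BF − AF + AB,
  ∂DEL = EL − DL + DE.
The resulting 30×20 matrix has rank 20, and its Smith normal form has invariant factors (1,1,1,1,1,1,1,1,1,1,1,1,1,1,1,1,1,1,1,2).

Now H_k = ker ∂_k / im ∂_{k+1}, so:

  H_0: rank C_0 − rank ∂_1 = 10 − 9 = 1, and the invariant factors of ∂_1 are all 1, so H_0 = Z.
  H_1: rank ker ∂_1 − rank ∂_2 = (30 − 9) − 20 = 1, and ∂_2 has invariant factor 2 > 1, so H_1 = Z ⊕ Z/2.
  H_2: rank ker ∂_2 − rank ∂_3 = (20 − 20) − 0 = 0, and there is no ∂_3, so H_2 = 0.

(K is a triangulation of the Klein bottle.)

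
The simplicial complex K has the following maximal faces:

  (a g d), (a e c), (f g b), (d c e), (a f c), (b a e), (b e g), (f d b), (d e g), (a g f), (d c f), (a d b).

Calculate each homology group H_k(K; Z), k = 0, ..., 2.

H_0 ≅ Z,  H_1 ≅ Z_2,  H_2 = 0.

Fix the vertex order a < b < c < d < e < f < g and write every simplex with vertices in increasing order. Then dim K = 2 and the simplices of K are:

  0-simplices (7): a, b, c, d, e, f, g
  1-simplices (18): ab, ac, ad, ae, af, ag, bd, be, bf, bg, cd, ce, cf, de, df, dg, eg, fg
  2-simplices (12): abd, abe, ace, acf, adg, afg, bdf, beg, bfg, cde, cdf, deg

giving chain groups C_0 ≅ Z^7, C_1 ≅ Z^18, C_2 ≅ Z^12.

Boundary ∂_1: C_1 → C_0 sends each edge [p,q] (with p < q) to q − p. For instance
  ∂be = e − b.
The 7×18 boundary matrix has rank 6 and Smith normal form diag(1,1,1,1,1,1).

Boundary ∂_2: C_2 → C_1 sends each 2-simplex [p,q,r] to [q,r] − [p,r] + [p,q]. For instance
  ∂afg = fg − ag + af,
  ∂abd = bd − ad + ab.
The 18×12 boundary matrix has rank 12 and Smith normal form diag(1,1,1,1,1,1,1,1,1,1,1,2).

Computing H_k = (kernel of ∂_k) / (image of ∂_{k+1}):

  H_0: rank C_0 − rank ∂_1 = 7 − 6 = 1, and the invariant factors of ∂_1 are all 1, so H_0 = Z.
  H_1: rank ker ∂_1 − rank ∂_2 = (18 − 6) − 12 = 0, and ∂_2 has invariant factor 2 > 1, so H_1 = Z_2.
  H_2: rank ker ∂_2 − rank ∂_3 = (12 − 12) − 0 = 0, and there is no ∂_3, so H_2 = 0.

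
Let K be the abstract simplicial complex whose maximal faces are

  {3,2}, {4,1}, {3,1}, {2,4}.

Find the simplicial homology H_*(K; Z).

H_0 ≅ Z,  H_1 ≅ Z.

Order the vertices as 1 < 2 < 3 < 4. Listing each simplex with vertices in this order, K has dimension 1 with simplices:

  0-simplices (4): [1], [2], [3], [4]
  1-simplices (4): [1,3], [1,4], [2,3], [2,4]

Hence C_0 ≅ Z^4, C_1 ≅ Z^4.

∂_1: C_1 → C_0 sends each edge [p,q] (with p < q) to q − p.
The resulting 4×4 matrix has rank 3, and its Smith normal form has invariant factors (1,1,1).

Reading off H_k = ker ∂_k / im ∂_{k+1}:

  H_0: rank C_0 − rank ∂_1 = 4 − 3 = 1, and the invariant factors of ∂_1 are all 1, so H_0 = Z.
  H_1: rank ker ∂_1 − rank ∂_2 = (4 − 3) − 0 = 1, and there is no ∂_2, so H_1 = Z.

As a check, the Euler characteristic is 4 − 4 = 0, which agrees with 1 − 1 = 0.
(K is a triangulation of the circle S^1.)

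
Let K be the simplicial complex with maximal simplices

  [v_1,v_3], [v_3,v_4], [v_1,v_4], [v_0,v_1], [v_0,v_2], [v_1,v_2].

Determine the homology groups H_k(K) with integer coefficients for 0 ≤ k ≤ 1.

Order the vertices as v_0 < v_1 < v_2 < v_3 < v_4. Listing each simplex with vertices in this order, K has dimension 1 with simplices:

  0-simplices (5): [v_0], [v_1], [v_2], [v_3], [v_4]
  1-simplices (6): [v_0,v_1], [v_0,v_2], [v_1,v_2], [v_1,v_3], [v_1,v_4], [v_3,v_4]

so the chain groups are C_0 ≅ Z^5, C_1 ≅ Z^6.

∂_1: C_1 → C_0 maps an edge to its endpoints' difference, ∂[p,q] = q − p. For instance
  ∂[v_3,v_4] = [v_4] − [v_3].
The 5×6 boundary matrix has rank 4 and Smith normal form diag(1,1,1,1).

Computing H_k = (kernel of ∂_k) / (image of ∂_{k+1}):

  H_0: rank C_0 − rank ∂_1 = 5 − 4 = 1, and the invariant factors of ∂_1 are all 1, so H_0 ≅ Z.
  H_1: rank ker ∂_1 − rank ∂_2 = (6 − 4) − 0 = 2, and there is no ∂_2, so H_1 ≅ Z^2.

H_0 ≅ Z,  H_1 ≅ Z^2.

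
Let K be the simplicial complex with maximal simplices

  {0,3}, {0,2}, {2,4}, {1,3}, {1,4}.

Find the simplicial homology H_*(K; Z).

Fix the vertex order 0 < 1 < 2 < 3 < 4 and write every simplex with vertices in increasing order. Then dim K = 1 and the simplices of K are:

  0-simplices (5): [0], [1], [2], [3], [4]
  1-simplices (5): [0,2], [0,3], [1,3], [1,4], [2,4]

so the chain groups are C_0 ≅ Z^5, C_1 ≅ Z^5.

Boundary ∂_1: C_1 → C_0 maps an edge to its endpoints' difference, ∂[p,q] = q − p. For instance
  ∂[1,3] = [3] − [1].
As a 5×5 matrix over Z this has rank 4, with invariant factors (1,1,1,1).

From H_k ≅ ker(∂_k) / im(∂_{k+1}) we obtain:

  H_0: rank C_0 − rank ∂_1 = 5 − 4 = 1, and the invariant factors of ∂_1 are all 1, so H_0 ≅ Z.
  H_1: rank ker ∂_1 − rank ∂_2 = (5 − 4) − 0 = 1, and there is no ∂_2, so H_1 ≅ Z.

H_0 ≅ Z,  H_1 ≅ Z.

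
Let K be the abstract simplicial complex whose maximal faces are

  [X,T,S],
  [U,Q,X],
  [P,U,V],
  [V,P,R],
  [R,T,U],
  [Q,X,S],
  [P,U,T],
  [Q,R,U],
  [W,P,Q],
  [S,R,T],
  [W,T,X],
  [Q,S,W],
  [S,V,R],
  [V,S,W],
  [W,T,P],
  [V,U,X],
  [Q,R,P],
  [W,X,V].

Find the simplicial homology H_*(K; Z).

H_0 ≅ Z,  H_1 ≅ Z ⊕ Z/2Z,  H_2 = 0.

We work with the vertex ordering P < Q < R < S < T < U < V < W < X. The simplices of K, each written with vertices in increasing order, are:

  0-simplices (9): P, Q, R, S, T, U, V, W, X
  1-simplices (27): PQ, PR, PT, PU, PV, PW, QR, QS, QU, QW, QX, RS, RT, RU, RV, ST, SV, SW, SX, TU, TW, TX, UV, UX, VW, VX, WX
  2-simplices (18): PQR, PQW, PRV, PTU, PTW, PUV, QRU, QSW, QSX, QUX, RST, RSV, RTU, STX, SVW, TWX, UVX, VWX

giving chain groups C_0 ≅ Z^9, C_1 ≅ Z^27, C_2 ≅ Z^18.

The boundary map ∂_1: C_1 → C_0 sends each edge [p,q] (with p < q) to q − p.
The resulting 9×27 matrix has rank 8, and its Smith normal form has invariant factors (1,1,1,1,1,1,1,1).

Boundary ∂_2: C_2 → C_1 sends each 2-simplex [p,q,r] to [q,r] − [p,r] + [p,q]. For instance
  ∂STX = TX − SX + ST,
  ∂PQR = QR − PR + PQ.
The resulting 27×18 matrix has rank 18, and its Smith normal form has invariant factors (1,1,1,1,1,1,1,1,1,1,1,1,1,1,1,1,1,2).

Computing H_k = (kernel of ∂_k) / (image of ∂_{k+1}):

  H_0: rank C_0 − rank ∂_1 = 9 − 8 = 1, and the invariant factors of ∂_1 are all 1, so H_0 ≅ Z.
  H_1: rank ker ∂_1 − rank ∂_2 = (27 − 8) − 18 = 1, and ∂_2 has invariant factor 2 > 1, so H_1 ≅ Z ⊕ Z/2Z.
  H_2: rank ker ∂_2 − rank ∂_3 = (18 − 18) − 0 = 0, and there is no ∂_3, so H_2 ≅ 0.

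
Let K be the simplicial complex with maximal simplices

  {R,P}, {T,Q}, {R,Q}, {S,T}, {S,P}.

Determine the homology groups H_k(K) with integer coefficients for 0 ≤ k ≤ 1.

H_0 ≅ Z,  H_1 ≅ Z.

K has 5 vertices, 5 edges.
rank ∂_0 = 0, rank ∂_1 = 4 ⇒ b_0 = 5 − 0 − 4 = 1; all invariant factors of ∂_1 are 1 so no torsion. So H_0 = Z.
rank ∂_1 = 4, rank ∂_2 = 0 ⇒ b_1 = 5 − 4 − 0 = 1. So H_1 = Z.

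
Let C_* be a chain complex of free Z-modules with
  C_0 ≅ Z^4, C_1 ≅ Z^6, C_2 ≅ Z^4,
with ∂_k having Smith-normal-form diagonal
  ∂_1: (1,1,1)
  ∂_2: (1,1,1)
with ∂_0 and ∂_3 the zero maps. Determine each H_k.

H_0: b_0 = 4 − 0 − 3 = 1; torsion from ∂_1 factors > 1: none. So H_0 ≅ Z.
H_1: b_1 = 6 − 3 − 3 = 0; torsion from ∂_2 factors > 1: none. So H_1 ≅ 0.
H_2: b_2 = 4 − 3 − 0 = 1; torsion from ∂_3 factors > 1: none. So H_2 ≅ Z.

H_0 ≅ Z,  H_1 = 0,  H_2 ≅ Z.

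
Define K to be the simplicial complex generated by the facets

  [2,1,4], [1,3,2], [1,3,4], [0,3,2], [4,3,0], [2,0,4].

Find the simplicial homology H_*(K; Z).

Fix the vertex order 0 < 1 < 2 < 3 < 4 and write every simplex with vertices in increasing order. Then dim K = 2 and the simplices of K are:

  0-simplices (5): [0], [1], [2], [3], [4]
  1-simplices (9): [0,2], [0,3], [0,4], [1,2], [1,3], [1,4], [2,3], [2,4], [3,4]
  2-simplices (6): [0,2,3], [0,2,4], [0,3,4], [1,2,3], [1,2,4], [1,3,4]

Hence C_0 ≅ Z^5, C_1 ≅ Z^9, C_2 ≅ Z^6.

Boundary ∂_1: C_1 → C_0 maps an edge to its endpoints' difference, ∂[p,q] = q − p. For instance
  ∂[0,4] = [4] − [0].
As a 5×9 matrix over Z this has rank 4, with invariant factors (1,1,1,1).

∂_2: C_2 → C_1 maps a triangle to the signed sum of its edges. For instance
  ∂[0,3,4] = [3,4] − [0,4] + [0,3],
  ∂[1,2,3] = [2,3] − [1,3] + [1,2].
As a 9×6 matrix over Z this has rank 5, with invariant factors (1,1,1,1,1).

From H_k ≅ ker(∂_k) / im(∂_{k+1}) we obtain:

  H_0: rank C_0 − rank ∂_1 = 5 − 4 = 1, and the invariant factors of ∂_1 are all 1, so H_0 = Z.
  H_1: rank ker ∂_1 − rank ∂_2 = (9 − 4) − 5 = 0, and the invariant factors of ∂_2 are all 1, so H_1 = 0.
  H_2: rank ker ∂_2 − rank ∂_3 = (6 − 5) − 0 = 1, and there is no ∂_3, so H_2 = Z.

H_0 ≅ Z,  H_1 = 0,  H_2 ≅ Z.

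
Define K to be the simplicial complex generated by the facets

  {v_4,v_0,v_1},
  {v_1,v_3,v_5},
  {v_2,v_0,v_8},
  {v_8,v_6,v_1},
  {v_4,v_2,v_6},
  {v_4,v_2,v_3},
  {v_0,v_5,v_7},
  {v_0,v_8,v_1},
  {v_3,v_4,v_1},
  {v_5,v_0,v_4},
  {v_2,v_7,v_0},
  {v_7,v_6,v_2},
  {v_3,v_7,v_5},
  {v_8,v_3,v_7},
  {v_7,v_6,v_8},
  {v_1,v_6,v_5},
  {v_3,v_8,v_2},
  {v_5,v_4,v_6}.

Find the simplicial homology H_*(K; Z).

Order the vertices as v_0 < v_1 < v_2 < v_3 < v_4 < v_5 < v_6 < v_7 < v_8. Listing each simplex with vertices in this order, K has dimension 2 with simplices:

  0-simplices (9): [v_0], [v_1], [v_2], [v_3], [v_4], [v_5], [v_6], [v_7], [v_8]
  1-simplices (27): (27 of them)
  2-simplices (18): (18 of them)

Hence C_0 ≅ Z^9, C_1 ≅ Z^27, C_2 ≅ Z^18.

Boundary ∂_1: C_1 → C_0 sends each edge [p,q] (with p < q) to q − p. For instance
  ∂[v_6,v_7] = [v_7] − [v_6].
The 9×27 boundary matrix has rank 8 and Smith normal form diag(1,1,1,1,1,1,1,1).

Boundary ∂_2: C_2 → C_1 acts by ∂[p,q,r] = [q,r] − [p,r] + [p,q]. For instance
  ∂[v_0,v_2,v_8] = [v_2,v_8] − [v_0,v_8] + [v_0,v_2],
  ∂[v_3,v_5,v_7] = [v_5,v_7] − [v_3,v_7] + [v_3,v_5].
The resulting 27×18 matrix has rank 18, and its Smith normal form has invariant factors (1,1,1,1,1,1,1,1,1,1,1,1,1,1,1,1,1,2).

Reading off H_k = ker ∂_k / im ∂_{k+1}:

  H_0: rank C_0 − rank ∂_1 = 9 − 8 = 1, and the invariant factors of ∂_1 are all 1, so H_0 = Z.
  H_1: rank ker ∂_1 − rank ∂_2 = (27 − 8) − 18 = 1, and ∂_2 has invariant factor 2 > 1, so H_1 = Z ⊕ Z/2.
  H_2: rank ker ∂_2 − rank ∂_3 = (18 − 18) − 0 = 0, and there is no ∂_3, so H_2 = 0.

H_0 ≅ Z,  H_1 ≅ Z ⊕ Z/2,  H_2 = 0.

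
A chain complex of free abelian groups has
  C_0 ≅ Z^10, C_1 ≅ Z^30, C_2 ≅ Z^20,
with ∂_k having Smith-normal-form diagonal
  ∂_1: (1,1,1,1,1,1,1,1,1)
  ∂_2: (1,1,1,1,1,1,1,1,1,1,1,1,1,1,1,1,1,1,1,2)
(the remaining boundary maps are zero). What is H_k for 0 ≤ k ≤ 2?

H_0 = Z,  H_1 = Z ⊕ Z_2,  H_2 = 0.

H_0: b_0 = 10 − 0 − 9 = 1; torsion from ∂_1 factors > 1: none. So H_0 = Z.
H_1: b_1 = 30 − 9 − 20 = 1; torsion from ∂_2 factors > 1: [2]. So H_1 = Z ⊕ Z_2.
H_2: b_2 = 20 − 20 − 0 = 0; torsion from ∂_3 factors > 1: none. So H_2 = 0.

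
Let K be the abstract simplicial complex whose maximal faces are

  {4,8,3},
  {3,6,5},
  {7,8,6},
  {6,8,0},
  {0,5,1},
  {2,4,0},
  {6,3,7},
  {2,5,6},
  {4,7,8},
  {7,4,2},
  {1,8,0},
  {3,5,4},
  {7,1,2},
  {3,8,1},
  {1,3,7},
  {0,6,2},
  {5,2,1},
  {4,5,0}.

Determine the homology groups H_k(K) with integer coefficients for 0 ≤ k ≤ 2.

H_0 = Z,  H_1 = Z ⊕ Z_2,  H_2 = 0.

Take the total order 0 < 1 < 2 < 3 < 4 < 5 < 6 < 7 < 8 on the vertex set. Then K (dimension 2) consists of the simplices:

  0-simplices (9): [0], [1], [2], [3], [4], [5], [6], [7], [8]
  1-simplices (27): (27 of them)
  2-simplices (18): [0,1,5], [0,1,8], [0,2,4], [0,2,6], [0,4,5], [0,6,8], [1,2,5], [1,2,7], [1,3,7], [1,3,8], [2,4,7], [2,5,6], [3,4,5], [3,4,8], [3,5,6], [3,6,7], [4,7,8], [6,7,8]

so the chain groups are C_0 ≅ Z^9, C_1 ≅ Z^27, C_2 ≅ Z^18.

∂_1: C_1 → C_0 is given by ∂[p,q] = [q] − [p].
The 9×27 boundary matrix has rank 8 and Smith normal form diag(1,1,1,1,1,1,1,1).

The boundary map ∂_2: C_2 → C_1 acts by ∂[p,q,r] = [q,r] − [p,r] + [p,q]. For instance
  ∂[3,6,7] = [6,7] − [3,7] + [3,6],
  ∂[3,5,6] = [5,6] − [3,6] + [3,5].
This gives a 27×18 integer matrix of rank 18; reducing to Smith normal form yields diagonal entries (1,1,1,1,1,1,1,1,1,1,1,1,1,1,1,1,1,2).

Now H_k = ker ∂_k / im ∂_{k+1}, so:

  H_0: rank C_0 − rank ∂_1 = 9 − 8 = 1, and the invariant factors of ∂_1 are all 1, so H_0 = Z.
  H_1: rank ker ∂_1 − rank ∂_2 = (27 − 8) − 18 = 1, and ∂_2 has invariant factor 2 > 1, so H_1 = Z ⊕ Z_2.
  H_2: rank ker ∂_2 − rank ∂_3 = (18 − 18) − 0 = 0, and there is no ∂_3, so H_2 = 0.

As a check, the Euler characteristic is 9 − 27 + 18 = 0, which agrees with 1 − 1 + 0 = 0.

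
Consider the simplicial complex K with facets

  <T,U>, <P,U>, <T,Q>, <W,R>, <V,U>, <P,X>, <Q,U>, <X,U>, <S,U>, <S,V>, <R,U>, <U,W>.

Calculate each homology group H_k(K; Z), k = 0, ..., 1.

H_0 = Z,  H_1 = Z^4.

We work with the vertex ordering P < Q < R < S < T < U < V < W < X. The simplices of K, each written with vertices in increasing order, are:

  0-simplices (9): P, Q, R, S, T, U, V, W, X
  1-simplices (12): PU, PX, QT, QU, RU, RW, SU, SV, TU, UV, UW, UX

Hence C_0 ≅ Z^9, C_1 ≅ Z^12.

∂_1: C_1 → C_0 sends each edge [p,q] (with p < q) to q − p. For instance
  ∂QU = U − Q.
This gives a 9×12 integer matrix of rank 8; reducing to Smith normal form yields diagonal entries (1,1,1,1,1,1,1,1).

Now H_k = ker ∂_k / im ∂_{k+1}, so:

  H_0: rank C_0 − rank ∂_1 = 9 − 8 = 1, and the invariant factors of ∂_1 are all 1, so H_0 = Z.
  H_1: rank ker ∂_1 − rank ∂_2 = (12 − 8) − 0 = 4, and there is no ∂_2, so H_1 = Z^4.

(K is a triangulation of a wedge of 4 circles.)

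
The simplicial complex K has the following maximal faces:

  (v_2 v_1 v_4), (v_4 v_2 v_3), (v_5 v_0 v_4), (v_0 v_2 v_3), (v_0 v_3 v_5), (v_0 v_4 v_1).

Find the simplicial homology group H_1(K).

H_1 = Z.

Take the total order v_0 < v_1 < v_2 < v_3 < v_4 < v_5 on the vertex set. Then K (dimension 2) consists of the simplices:

  0-simplices (6): [v_0], [v_1], [v_2], [v_3], [v_4], [v_5]
  1-simplices (12): [v_0,v_1], [v_0,v_2], [v_0,v_3], [v_0,v_4], [v_0,v_5], [v_1,v_2], [v_1,v_4], [v_2,v_3], [v_2,v_4], [v_3,v_4], [v_3,v_5], [v_4,v_5]
  2-simplices (6): [v_0,v_1,v_4], [v_0,v_2,v_3], [v_0,v_3,v_5], [v_0,v_4,v_5], [v_1,v_2,v_4], [v_2,v_3,v_4]

giving chain groups C_0 ≅ Z^6, C_1 ≅ Z^12, C_2 ≅ Z^6.

∂_1: C_1 → C_0 sends each edge [p,q] (with p < q) to q − p.
The 6×12 boundary matrix has rank 5 and Smith normal form diag(1,1,1,1,1).

∂_2: C_2 → C_1 acts by ∂[p,q,r] = [q,r] − [p,r] + [p,q]. For instance
  ∂[v_0,v_4,v_5] = [v_4,v_5] − [v_0,v_5] + [v_0,v_4],
  ∂[v_0,v_3,v_5] = [v_3,v_5] − [v_0,v_5] + [v_0,v_3].
As a 12×6 matrix over Z this has rank 6, with invariant factors (1,1,1,1,1,1).

From H_k ≅ ker(∂_k) / im(∂_{k+1}) we obtain:

  H_1: rank ker ∂_1 − rank ∂_2 = (12 − 5) − 6 = 1, and the invariant factors of ∂_2 are all 1, so H_1 = Z.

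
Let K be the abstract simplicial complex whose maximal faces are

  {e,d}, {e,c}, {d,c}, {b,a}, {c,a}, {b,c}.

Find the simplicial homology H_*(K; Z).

K has 5 vertices, 6 edges.
rank ∂_0 = 0, rank ∂_1 = 4 ⇒ b_0 = 5 − 0 − 4 = 1; all invariant factors of ∂_1 are 1 so no torsion. So H_0 ≅ Z.
rank ∂_1 = 4, rank ∂_2 = 0 ⇒ b_1 = 6 − 4 − 0 = 2. So H_1 ≅ Z^2.

H_0 = Z,  H_1 = Z^2.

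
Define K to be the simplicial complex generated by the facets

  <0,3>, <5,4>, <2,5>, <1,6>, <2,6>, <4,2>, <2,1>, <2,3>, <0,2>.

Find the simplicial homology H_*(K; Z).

H_0 = Z,  H_1 = Z^3.

Take the total order 0 < 1 < 2 < 3 < 4 < 5 < 6 on the vertex set. Then K (dimension 1) consists of the simplices:

  0-simplices (7): [0], [1], [2], [3], [4], [5], [6]
  1-simplices (9): [0,2], [0,3], [1,2], [1,6], [2,3], [2,4], [2,5], [2,6], [4,5]

giving chain groups C_0 ≅ Z^7, C_1 ≅ Z^9.

∂_1: C_1 → C_0 sends each edge [p,q] (with p < q) to q − p.
The 7×9 boundary matrix has rank 6 and Smith normal form diag(1,1,1,1,1,1).

Reading off H_k = ker ∂_k / im ∂_{k+1}:

  H_0: rank C_0 − rank ∂_1 = 7 − 6 = 1, and the invariant factors of ∂_1 are all 1, so H_0 ≅ Z.
  H_1: rank ker ∂_1 − rank ∂_2 = (9 − 6) − 0 = 3, and there is no ∂_2, so H_1 ≅ Z^3.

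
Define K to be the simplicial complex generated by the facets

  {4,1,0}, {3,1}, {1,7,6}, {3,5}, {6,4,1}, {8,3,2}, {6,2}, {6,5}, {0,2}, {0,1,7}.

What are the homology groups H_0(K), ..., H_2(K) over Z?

H_0 ≅ Z,  H_1 ≅ Z^3,  H_2 = 0.

K has 9 vertices, 16 edges, 5 triangles.
rank ∂_0 = 0, rank ∂_1 = 8 ⇒ b_0 = 9 − 0 − 8 = 1; all invariant factors of ∂_1 are 1 so no torsion. So H_0 = Z.
rank ∂_1 = 8, rank ∂_2 = 5 ⇒ b_1 = 16 − 8 − 5 = 3; all invariant factors of ∂_2 are 1 so no torsion. So H_1 = Z^3.
rank ∂_2 = 5, rank ∂_3 = 0 ⇒ b_2 = 5 − 5 − 0 = 0. So H_2 = 0.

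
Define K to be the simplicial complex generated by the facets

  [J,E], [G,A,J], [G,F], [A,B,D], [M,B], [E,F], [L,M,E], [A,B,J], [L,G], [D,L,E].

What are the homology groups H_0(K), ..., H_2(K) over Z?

K has 9 vertices, 17 edges, 5 triangles.
rank ∂_0 = 0, rank ∂_1 = 8 ⇒ b_0 = 9 − 0 − 8 = 1; all invariant factors of ∂_1 are 1 so no torsion. So H_0 = Z.
rank ∂_1 = 8, rank ∂_2 = 5 ⇒ b_1 = 17 − 8 − 5 = 4; all invariant factors of ∂_2 are 1 so no torsion. So H_1 = Z^4.
rank ∂_2 = 5, rank ∂_3 = 0 ⇒ b_2 = 5 − 5 − 0 = 0. So H_2 = 0.

H_0 = Z,  H_1 = Z^4,  H_2 = 0.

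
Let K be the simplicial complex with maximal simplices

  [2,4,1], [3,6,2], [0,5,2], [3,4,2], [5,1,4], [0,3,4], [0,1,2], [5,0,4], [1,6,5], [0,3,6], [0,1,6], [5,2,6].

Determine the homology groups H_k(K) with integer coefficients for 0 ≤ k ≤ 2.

Order the vertices as 0 < 1 < 2 < 3 < 4 < 5 < 6. Listing each simplex with vertices in this order, K has dimension 2 with simplices:

  0-simplices (7): [0], [1], [2], [3], [4], [5], [6]
  1-simplices (18): [0,1], [0,2], [0,3], [0,4], [0,5], [0,6], [1,2], [1,4], [1,5], [1,6], [2,3], [2,4], [2,5], [2,6], [3,4], [3,6], [4,5], [5,6]
  2-simplices (12): [0,1,2], [0,1,6], [0,2,5], [0,3,4], [0,3,6], [0,4,5], [1,2,4], [1,4,5], [1,5,6], [2,3,4], [2,3,6], [2,5,6]

Hence C_0 ≅ Z^7, C_1 ≅ Z^18, C_2 ≅ Z^12.

The boundary map ∂_1: C_1 → C_0 sends each edge [p,q] (with p < q) to q − p. For instance
  ∂[2,4] = [4] − [2].
As a 7×18 matrix over Z this has rank 6, with invariant factors (1,1,1,1,1,1).

∂_2: C_2 → C_1 maps a triangle to the signed sum of its edges. For instance
  ∂[1,2,4] = [2,4] − [1,4] + [1,2],
  ∂[0,1,6] = [1,6] − [0,6] + [0,1].
The resulting 18×12 matrix has rank 12, and its Smith normal form has invariant factors (1,1,1,1,1,1,1,1,1,1,1,2).

Computing H_k = (kernel of ∂_k) / (image of ∂_{k+1}):

  H_0: rank C_0 − rank ∂_1 = 7 − 6 = 1, and the invariant factors of ∂_1 are all 1, so H_0 ≅ Z.
  H_1: rank ker ∂_1 − rank ∂_2 = (18 − 6) − 12 = 0, and ∂_2 has invariant factor 2 > 1, so H_1 ≅ Z/2.
  H_2: rank ker ∂_2 − rank ∂_3 = (12 − 12) − 0 = 0, and there is no ∂_3, so H_2 ≅ 0.

As a check, the Euler characteristic is 7 − 18 + 12 = 1, which agrees with 1 − 0 + 0 = 1.

H_0 = Z,  H_1 = Z/2,  H_2 = 0.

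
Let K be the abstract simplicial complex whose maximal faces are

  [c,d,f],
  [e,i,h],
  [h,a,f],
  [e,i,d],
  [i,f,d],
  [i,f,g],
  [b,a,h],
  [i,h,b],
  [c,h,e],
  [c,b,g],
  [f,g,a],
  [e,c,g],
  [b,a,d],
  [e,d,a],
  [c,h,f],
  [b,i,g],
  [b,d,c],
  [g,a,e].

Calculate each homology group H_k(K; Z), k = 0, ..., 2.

Fix the vertex order a < b < c < d < e < f < g < h < i and write every simplex with vertices in increasing order. Then dim K = 2 and the simplices of K are:

  0-simplices (9): a, b, c, d, e, f, g, h, i
  1-simplices (27): ab, ad, ae, af, ag, ah, bc, bd, bg, bh, bi, cd, ce, cf, cg, ch, de, df, di, eg, eh, ei, fg, fh, fi, gi, hi
  2-simplices (18): abd, abh, ade, aeg, afg, afh, bcd, bcg, bgi, bhi, cdf, ceg, ceh, cfh, dei, dfi, ehi, fgi

giving chain groups C_0 ≅ Z^9, C_1 ≅ Z^27, C_2 ≅ Z^18.

∂_1: C_1 → C_0 is given by ∂[p,q] = [q] − [p]. For instance
  ∂ei = i − e.
The resulting 9×27 matrix has rank 8, and its Smith normal form has invariant factors (1,1,1,1,1,1,1,1).

∂_2: C_2 → C_1 sends each 2-simplex [p,q,r] to [q,r] − [p,r] + [p,q]. For instance
  ∂bcd = cd − bd + bc,
  ∂bcg = cg − bg + bc.
This gives a 27×18 integer matrix of rank 17; reducing to Smith normal form yields diagonal entries (1,1,1,1,1,1,1,1,1,1,1,1,1,1,1,1,1).

Reading off H_k = ker ∂_k / im ∂_{k+1}:

  H_0: rank C_0 − rank ∂_1 = 9 − 8 = 1, and the invariant factors of ∂_1 are all 1, so H_0 = Z.
  H_1: rank ker ∂_1 − rank ∂_2 = (27 − 8) − 17 = 2, and the invariant factors of ∂_2 are all 1, so H_1 = Z^2.
  H_2: rank ker ∂_2 − rank ∂_3 = (18 − 17) − 0 = 1, and there is no ∂_3, so H_2 = Z.

As a check, the Euler characteristic is 9 − 27 + 18 = 0, which agrees with 1 − 2 + 1 = 0.

H_0 ≅ Z,  H_1 ≅ Z^2,  H_2 ≅ Z.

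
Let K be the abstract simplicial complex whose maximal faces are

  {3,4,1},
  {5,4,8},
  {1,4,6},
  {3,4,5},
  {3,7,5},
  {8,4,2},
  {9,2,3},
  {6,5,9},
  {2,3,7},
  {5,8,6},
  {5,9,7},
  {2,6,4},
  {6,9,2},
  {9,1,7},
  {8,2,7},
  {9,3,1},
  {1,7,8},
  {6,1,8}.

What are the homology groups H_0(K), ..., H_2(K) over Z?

Take the total order 1 < 2 < 3 < 4 < 5 < 6 < 7 < 8 < 9 on the vertex set. Then K (dimension 2) consists of the simplices:

  0-simplices (9): [1], [2], [3], [4], [5], [6], [7], [8], [9]
  1-simplices (27): (27 of them)
  2-simplices (18): [1,3,4], [1,3,9], [1,4,6], [1,6,8], [1,7,8], [1,7,9], [2,3,7], [2,3,9], [2,4,6], [2,4,8], [2,6,9], [2,7,8], [3,4,5], [3,5,7], [4,5,8], [5,6,8], [5,6,9], [5,7,9]

so the chain groups are C_0 ≅ Z^9, C_1 ≅ Z^27, C_2 ≅ Z^18.

The boundary map ∂_1: C_1 → C_0 is given by ∂[p,q] = [q] − [p].
This gives a 9×27 integer matrix of rank 8; reducing to Smith normal form yields diagonal entries (1,1,1,1,1,1,1,1).

The boundary map ∂_2: C_2 → C_1 maps a triangle to the signed sum of its edges. For instance
  ∂[1,7,8] = [7,8] − [1,8] + [1,7],
  ∂[3,5,7] = [5,7] − [3,7] + [3,5].
The 27×18 boundary matrix has rank 18 and Smith normal form diag(1,1,1,1,1,1,1,1,1,1,1,1,1,1,1,1,1,2).

From H_k ≅ ker(∂_k) / im(∂_{k+1}) we obtain:

  H_0: rank C_0 − rank ∂_1 = 9 − 8 = 1, and the invariant factors of ∂_1 are all 1, so H_0 ≅ Z.
  H_1: rank ker ∂_1 − rank ∂_2 = (27 − 8) − 18 = 1, and ∂_2 has invariant factor 2 > 1, so H_1 ≅ Z ⊕ Z_2.
  H_2: rank ker ∂_2 − rank ∂_3 = (18 − 18) − 0 = 0, and there is no ∂_3, so H_2 ≅ 0.

H_0 ≅ Z,  H_1 ≅ Z ⊕ Z_2,  H_2 = 0.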